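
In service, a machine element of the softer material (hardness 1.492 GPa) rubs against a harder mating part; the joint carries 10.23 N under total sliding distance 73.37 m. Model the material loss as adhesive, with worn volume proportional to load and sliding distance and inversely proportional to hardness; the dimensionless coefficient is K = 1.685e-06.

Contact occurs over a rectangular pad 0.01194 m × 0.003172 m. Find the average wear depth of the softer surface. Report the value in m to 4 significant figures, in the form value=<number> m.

value=2.238e-08 m

All arithmetic runs at full precision — intermediates are printed rounded; rounded just once: four significant figures.
Hardness H = 1.492 GPa = 1.492e+09 Pa.
Contact area A = 0.01194 m × 0.003172 m = 3.787e-05 m².
Restated in SI base units: W = 10.23 N, H = 1.492e+09 Pa, K = 1.685e-06.
Wear volume V = K·W·L/H = 1.685e-06 · 10.23 · 73.37 / 1.492e+09 = 8.477e-13 m³.
Wear depth h = V/A = 8.477e-13 / 3.787e-05 = 2.238e-08 m.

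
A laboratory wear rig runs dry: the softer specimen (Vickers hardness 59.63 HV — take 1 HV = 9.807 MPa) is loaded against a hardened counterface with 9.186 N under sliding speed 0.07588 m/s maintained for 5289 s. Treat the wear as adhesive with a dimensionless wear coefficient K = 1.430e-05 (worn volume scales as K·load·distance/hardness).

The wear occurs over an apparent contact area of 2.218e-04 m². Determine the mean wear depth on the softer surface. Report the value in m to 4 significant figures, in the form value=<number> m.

value=4.064e-07 m

The intermediates are shown rounded, and the computation keeps full precision, and one last rounding to 4 significant figures.
Convert: Path length L = v·t = 0.07588 m/s × 5289 s = 401.3 m.
Convert: Hardness H = 59.63 HV × 9.807 MPa/HV = 584.8 MPa = 5.848e+08 Pa.
In SI base units, W = 9.186 N, H = 5.848e+08 Pa, K = 1.430e-05.
Worn volume V = K·W·L/H = 1.430e-05 · 9.186 · 401.3 / 5.848e+08 = 9.015e-11 m³.
Average depth h = V/A = 9.015e-11 / 2.218e-04 = 4.064e-07 m.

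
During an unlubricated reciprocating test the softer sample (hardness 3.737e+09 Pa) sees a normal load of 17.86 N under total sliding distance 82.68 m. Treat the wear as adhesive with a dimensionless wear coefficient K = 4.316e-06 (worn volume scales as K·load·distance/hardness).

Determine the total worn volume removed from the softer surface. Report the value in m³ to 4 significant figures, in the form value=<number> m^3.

Intermediates appear rounded, and every step holds full precision. Rounded just once to four significant digits.
In SI base units: W = 17.86 N, H = 3.737e+09 Pa, K = 4.316e-06.
Apply Archard: V = K·W·L/H = 4.316e-06 · 17.86 · 82.68 / 3.737e+09 = 1.705e-12 m³.

value=1.705e-12 m^3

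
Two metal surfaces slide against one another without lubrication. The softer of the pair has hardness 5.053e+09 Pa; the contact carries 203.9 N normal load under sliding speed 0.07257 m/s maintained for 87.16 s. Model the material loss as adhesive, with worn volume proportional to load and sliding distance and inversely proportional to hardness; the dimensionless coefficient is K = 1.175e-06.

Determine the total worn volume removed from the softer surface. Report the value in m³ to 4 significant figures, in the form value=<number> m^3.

value=2.999e-13 m^3

All working math carries full float precision. Shown intermediates are rounded; one last rounding: 4 significant figures.
Convert: Total distance L = v·t = 0.07257 m/s × 87.16 s = 6.325 m.
Expressed in SI base units: W = 203.9 N, H = 5.053e+09 Pa, K = 1.175e-06.
The Archard volume V = K·W·L/H = 1.175e-06 · 203.9 · 6.325 / 5.053e+09 = 2.999e-13 m³.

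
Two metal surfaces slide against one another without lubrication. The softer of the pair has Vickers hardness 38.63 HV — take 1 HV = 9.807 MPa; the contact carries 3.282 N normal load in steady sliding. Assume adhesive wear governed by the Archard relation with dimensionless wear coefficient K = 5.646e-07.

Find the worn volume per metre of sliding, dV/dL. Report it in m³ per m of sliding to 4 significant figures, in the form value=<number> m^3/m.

The intermediates appear rounded; all working math holds full precision. Rounded once at the end, at 4 significant digits.
Convert: Hardness H = 38.63 HV × 9.807 MPa/HV = 378.8 MPa = 3.788e+08 Pa.
Restated in SI base units: W = 3.282 N, H = 3.788e+08 Pa, K = 5.646e-07.
Volumetric rate dV/dL = K·W/H, per unit distance: 5.646e-07 · 3.282 / 3.788e+08 = 4.891e-15 m³/m.

value=4.891e-15 m^3/m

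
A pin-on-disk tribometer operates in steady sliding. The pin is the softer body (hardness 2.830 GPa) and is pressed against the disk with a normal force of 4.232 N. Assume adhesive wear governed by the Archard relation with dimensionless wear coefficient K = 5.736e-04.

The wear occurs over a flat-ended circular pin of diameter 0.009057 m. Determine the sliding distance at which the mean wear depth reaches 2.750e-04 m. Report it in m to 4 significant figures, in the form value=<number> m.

Shown intermediates are rounded. The computation keeps full precision — one last rounding, at 4 significant digits.
Convert: Hardness H = 2.830 GPa = 2.830e+09 Pa.
Convert: Contact area A = π·d²/4 = π·(0.009057 m)²/4 = 6.443e-05 m².
As SI base values: W = 4.232 N, H = 2.830e+09 Pa, K = 5.736e-04.
Volume at the limit: V_lim = h_lim·A = 2.750e-04 · 6.443e-05 = 1.772e-08 m³.
Life L = V_lim·H/(K·W) = 1.772e-08 · 2.830e+09 / (5.736e-04 · 4.232) = 2.065e+04 m.

value=2.065e+04 m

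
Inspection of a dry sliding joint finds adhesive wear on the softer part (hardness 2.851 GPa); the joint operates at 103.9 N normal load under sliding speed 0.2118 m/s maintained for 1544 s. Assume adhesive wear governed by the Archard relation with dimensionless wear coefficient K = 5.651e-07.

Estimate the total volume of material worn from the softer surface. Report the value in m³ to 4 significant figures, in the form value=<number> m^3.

All working math carries exact precision, and intermediates are shown rounded; rounded just once: four significant digits.
Distance L = v·t = 0.2118 m/s × 1544 s = 327.0 m.
Hardness H = 2.851 GPa = 2.851e+09 Pa.
In SI base units: W = 103.9 N, H = 2.851e+09 Pa, K = 5.651e-07.
By Archard's law, V = K·W·L/H = 5.651e-07 · 103.9 · 327.0 / 2.851e+09 = 6.735e-12 m³.

value=6.735e-12 m^3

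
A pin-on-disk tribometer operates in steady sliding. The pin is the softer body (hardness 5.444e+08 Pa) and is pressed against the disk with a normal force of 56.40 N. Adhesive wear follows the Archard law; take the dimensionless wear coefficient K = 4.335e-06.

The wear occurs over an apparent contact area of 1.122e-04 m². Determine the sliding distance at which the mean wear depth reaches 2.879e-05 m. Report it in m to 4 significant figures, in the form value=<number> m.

value=7193 m

All working math maintains full float precision; printed values are rounded; one final rounding: four significant figures.
As SI base values: W = 56.40 N, H = 5.444e+08 Pa, K = 4.335e-06.
At the depth limit, V_lim = h_lim·A = 2.879e-05 · 1.122e-04 = 3.230e-09 m³.
Life L = V_lim·H/(K·W) = 3.230e-09 · 5.444e+08 / (4.335e-06 · 56.40) = 7193 m.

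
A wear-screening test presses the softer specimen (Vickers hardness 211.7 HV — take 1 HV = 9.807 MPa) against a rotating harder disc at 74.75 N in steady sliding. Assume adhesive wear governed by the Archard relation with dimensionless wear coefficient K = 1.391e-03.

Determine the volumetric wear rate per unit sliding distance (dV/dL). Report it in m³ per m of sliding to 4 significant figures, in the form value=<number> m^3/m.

value=5.008e-11 m^3/m

The intermediates are printed rounded; every step runs at full float precision — rounded just once to 4 significant figures.
Convert: Hardness H = 211.7 HV × 9.807 MPa/HV = 2076 MPa = 2.076e+09 Pa.
Restated in SI base units: W = 74.75 N, H = 2.076e+09 Pa, K = 1.391e-03.
Rate of wear dV/dL = K·W/H: 1.391e-03 · 74.75 / 2.076e+09 = 5.008e-11 m³/m.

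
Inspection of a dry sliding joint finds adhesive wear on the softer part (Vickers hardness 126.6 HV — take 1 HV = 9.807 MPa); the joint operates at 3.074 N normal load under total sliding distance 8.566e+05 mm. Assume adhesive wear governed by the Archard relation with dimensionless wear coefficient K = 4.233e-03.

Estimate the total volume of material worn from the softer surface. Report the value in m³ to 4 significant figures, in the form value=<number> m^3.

The intermediates are shown rounded, and the algebra keeps exact precision, and rounded once at the end, at 4 significant digits.
Convert: Path length L = 8.566e+05 mm = 856.6 m.
Convert: Hardness H = 126.6 HV × 9.807 MPa/HV = 1242 MPa = 1.242e+09 Pa.
In SI base units, W = 3.074 N, H = 1.242e+09 Pa, K = 4.233e-03.
Volume removed: V = K·W·L/H = 4.233e-03 · 3.074 · 856.6 / 1.242e+09 = 8.978e-09 m³.

value=8.978e-09 m^3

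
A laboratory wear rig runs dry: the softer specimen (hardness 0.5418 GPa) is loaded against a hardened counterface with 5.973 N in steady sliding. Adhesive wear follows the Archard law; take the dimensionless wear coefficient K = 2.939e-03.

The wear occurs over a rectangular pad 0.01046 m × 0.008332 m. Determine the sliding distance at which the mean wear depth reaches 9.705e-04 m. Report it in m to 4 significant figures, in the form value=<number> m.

value=2610 m

Quoted intermediates are rounded — each operation runs at full float precision. Rounded just once, at 4 significant figures.
Hardness H = 0.5418 GPa = 5.418e+08 Pa.
Contact area A = 0.01046 m × 0.008332 m = 8.715e-05 m².
Collected in SI base units: W = 5.973 N, H = 5.418e+08 Pa, K = 2.939e-03.
Volume at the limit: V_lim = h_lim·A = 9.705e-04 · 8.715e-05 = 8.458e-08 m³.
Life L = V_lim·H/(K·W) = 8.458e-08 · 5.418e+08 / (2.939e-03 · 5.973) = 2610 m.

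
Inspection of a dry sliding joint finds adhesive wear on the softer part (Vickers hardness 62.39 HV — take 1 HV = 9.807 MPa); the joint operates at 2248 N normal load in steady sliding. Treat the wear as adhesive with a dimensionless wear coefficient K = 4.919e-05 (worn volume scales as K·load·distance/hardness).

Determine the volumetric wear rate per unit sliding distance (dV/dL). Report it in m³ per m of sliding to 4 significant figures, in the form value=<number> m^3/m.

The computation keeps full float precision, and the intermediates are displayed rounded, and rounded once at the end to four significant figures.
Hardness H = 62.39 HV × 9.807 MPa/HV = 611.9 MPa = 6.119e+08 Pa.
In SI base units: W = 2248 N, H = 6.119e+08 Pa, K = 4.919e-05.
Sliding wear rate dV/dL = K·W/H: 4.919e-05 · 2248 / 6.119e+08 = 1.807e-10 m³/m.

value=1.807e-10 m^3/m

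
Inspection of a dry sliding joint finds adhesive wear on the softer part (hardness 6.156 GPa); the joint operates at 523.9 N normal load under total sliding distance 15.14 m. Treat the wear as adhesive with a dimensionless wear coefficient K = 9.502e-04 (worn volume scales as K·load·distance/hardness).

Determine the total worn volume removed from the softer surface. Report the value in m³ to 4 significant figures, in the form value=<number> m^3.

Intermediate values are printed rounded. Each operation maintains full float precision. Rounded once at the end to 4 significant figures.
Hardness H = 6.156 GPa = 6.156e+09 Pa.
SI base units throughout: W = 523.9 N, H = 6.156e+09 Pa, K = 9.502e-04.
Volume removed: V = K·W·L/H = 9.502e-04 · 523.9 · 15.14 / 6.156e+09 = 1.224e-09 m³.

value=1.224e-09 m^3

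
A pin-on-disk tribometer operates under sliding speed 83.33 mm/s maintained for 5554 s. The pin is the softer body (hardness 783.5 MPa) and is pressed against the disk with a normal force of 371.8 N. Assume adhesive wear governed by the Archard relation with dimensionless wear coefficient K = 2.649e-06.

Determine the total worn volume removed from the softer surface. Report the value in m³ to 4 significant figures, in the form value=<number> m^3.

Every step maintains exact precision, and the intermediates are printed rounded; a lone final rounding, at four significant figures.
Sliding speed v = 83.33 mm/s = 0.08333 m/s. The distance L = v·t = 0.08333 m/s × 5554 s = 462.8 m.
Hardness H = 783.5 MPa = 7.835e+08 Pa.
As SI base values: W = 371.8 N, H = 7.835e+08 Pa, K = 2.649e-06.
The Archard volume V = K·W·L/H = 2.649e-06 · 371.8 · 462.8 / 7.835e+08 = 5.818e-10 m³.

value=5.818e-10 m^3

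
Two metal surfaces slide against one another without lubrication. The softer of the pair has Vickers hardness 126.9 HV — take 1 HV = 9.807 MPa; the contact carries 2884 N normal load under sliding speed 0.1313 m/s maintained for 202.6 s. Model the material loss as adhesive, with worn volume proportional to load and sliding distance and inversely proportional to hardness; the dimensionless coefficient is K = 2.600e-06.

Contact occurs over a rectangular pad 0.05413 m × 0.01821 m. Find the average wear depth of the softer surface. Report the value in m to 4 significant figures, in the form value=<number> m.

value=1.626e-07 m

The computation maintains full float precision — intermediates are printed rounded — one last rounding, at 4 significant figures.
Convert: Sliding distance L = v·t = 0.1313 m/s × 202.6 s = 26.60 m.
Convert: Hardness H = 126.9 HV × 9.807 MPa/HV = 1245 MPa = 1.245e+09 Pa.
Convert: Contact area A = 0.05413 m × 0.01821 m = 9.857e-04 m².
In SI base units: W = 2884 N, H = 1.245e+09 Pa, K = 2.600e-06.
Archard relation: V = K·W·L/H = 2.600e-06 · 2884 · 26.60 / 1.245e+09 = 1.603e-10 m³.
Depth h = V/A = 1.603e-10 / 9.857e-04 = 1.626e-07 m.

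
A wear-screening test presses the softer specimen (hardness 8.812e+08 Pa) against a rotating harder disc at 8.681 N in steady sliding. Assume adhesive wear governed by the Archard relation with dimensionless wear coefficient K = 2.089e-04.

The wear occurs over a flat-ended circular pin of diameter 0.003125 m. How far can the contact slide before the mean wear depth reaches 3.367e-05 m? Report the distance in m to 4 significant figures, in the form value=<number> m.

Intermediates are shown rounded — each operation runs at full float precision, and rounded once at the end to four significant digits.
Contact area A = π·d²/4 = π·(0.003125 m)²/4 = 7.670e-06 m².
As SI base values: W = 8.681 N, H = 8.812e+08 Pa, K = 2.089e-04.
At the depth limit, V_lim = h_lim·A = 3.367e-05 · 7.670e-06 = 2.582e-10 m³.
So the life L = V_lim·H/(K·W) = 2.582e-10 · 8.812e+08 / (2.089e-04 · 8.681) = 125.5 m.

value=125.5 m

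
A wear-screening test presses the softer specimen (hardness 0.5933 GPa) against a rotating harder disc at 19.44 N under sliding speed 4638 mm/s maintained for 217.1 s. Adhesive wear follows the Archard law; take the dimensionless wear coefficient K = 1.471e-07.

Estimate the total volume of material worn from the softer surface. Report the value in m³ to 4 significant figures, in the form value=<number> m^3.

The algebra runs at exact precision, and intermediates are shown rounded — one last rounding, at four significant figures.
Convert: Sliding speed v = 4638 mm/s = 4.638 m/s. The distance L = v·t = 4.638 m/s × 217.1 s = 1007 m.
Convert: Hardness H = 0.5933 GPa = 5.933e+08 Pa.
Expressed in SI base units: W = 19.44 N, H = 5.933e+08 Pa, K = 1.471e-07.
Worn volume V = K·W·L/H = 1.471e-07 · 19.44 · 1007 / 5.933e+08 = 4.853e-12 m³.

value=4.853e-12 m^3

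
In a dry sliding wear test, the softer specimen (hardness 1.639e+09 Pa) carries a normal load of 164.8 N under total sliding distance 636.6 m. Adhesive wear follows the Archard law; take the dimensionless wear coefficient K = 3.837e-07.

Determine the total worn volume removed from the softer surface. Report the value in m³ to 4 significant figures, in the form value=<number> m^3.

value=2.456e-11 m^3

Intermediates appear rounded; every step carries full float precision; rounded once at the end to 4 significant digits.
Expressed in SI base units: W = 164.8 N, H = 1.639e+09 Pa, K = 3.837e-07.
Archard volume V = K·W·L/H = 3.837e-07 · 164.8 · 636.6 / 1.639e+09 = 2.456e-11 m³.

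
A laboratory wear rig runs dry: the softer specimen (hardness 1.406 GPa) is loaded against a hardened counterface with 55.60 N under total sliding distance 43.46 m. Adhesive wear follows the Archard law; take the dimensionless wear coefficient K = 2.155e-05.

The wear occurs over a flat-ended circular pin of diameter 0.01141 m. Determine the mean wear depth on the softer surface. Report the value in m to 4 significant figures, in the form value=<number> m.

value=3.622e-07 m

Every step keeps exact precision, and intermediates are displayed rounded. Rounded just once, at four significant digits.
Hardness H = 1.406 GPa = 1.406e+09 Pa.
Contact area A = π·d²/4 = π·(0.01141 m)²/4 = 1.022e-04 m².
Working in SI base units: W = 55.60 N, H = 1.406e+09 Pa, K = 2.155e-05.
Worn volume V = K·W·L/H = 2.155e-05 · 55.60 · 43.46 / 1.406e+09 = 3.704e-11 m³.
Average depth h = V/A = 3.704e-11 / 1.022e-04 = 3.622e-07 m.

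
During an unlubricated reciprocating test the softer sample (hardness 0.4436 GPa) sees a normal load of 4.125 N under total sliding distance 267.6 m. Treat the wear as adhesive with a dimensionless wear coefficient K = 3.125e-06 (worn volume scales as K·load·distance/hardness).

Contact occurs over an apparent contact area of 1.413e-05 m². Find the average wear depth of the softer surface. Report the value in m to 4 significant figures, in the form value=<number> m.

Each operation holds full float precision. The intermediates are shown rounded, and a lone final rounding, at four significant digits.
Convert: Hardness H = 0.4436 GPa = 4.436e+08 Pa.
As SI base values: W = 4.125 N, H = 4.436e+08 Pa, K = 3.125e-06.
Worn volume V = K·W·L/H = 3.125e-06 · 4.125 · 267.6 / 4.436e+08 = 7.776e-12 m³.
Mean wear depth h = V/A = 7.776e-12 / 1.413e-05 = 5.503e-07 m.

value=5.503e-07 m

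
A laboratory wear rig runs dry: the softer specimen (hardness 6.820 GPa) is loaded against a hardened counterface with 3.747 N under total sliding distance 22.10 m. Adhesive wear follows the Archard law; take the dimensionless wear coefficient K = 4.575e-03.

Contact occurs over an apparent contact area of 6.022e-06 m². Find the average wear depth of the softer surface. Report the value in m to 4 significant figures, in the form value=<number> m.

value=9.224e-06 m

The intermediates appear rounded, and every step holds full float precision — one final rounding, at 4 significant digits.
Hardness H = 6.820 GPa = 6.820e+09 Pa.
In SI base units: W = 3.747 N, H = 6.820e+09 Pa, K = 4.575e-03.
Volume removed: V = K·W·L/H = 4.575e-03 · 3.747 · 22.10 / 6.820e+09 = 5.555e-11 m³.
Wear depth h = V/A = 5.555e-11 / 6.022e-06 = 9.224e-06 m.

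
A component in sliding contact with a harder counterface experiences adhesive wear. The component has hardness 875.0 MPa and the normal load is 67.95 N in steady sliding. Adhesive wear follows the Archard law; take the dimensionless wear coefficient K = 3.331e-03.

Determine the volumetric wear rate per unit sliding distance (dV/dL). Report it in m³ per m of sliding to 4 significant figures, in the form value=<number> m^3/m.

value=2.587e-10 m^3/m

Intermediate values appear rounded — every step holds exact precision, and one last rounding to 4 significant digits.
Hardness H = 875.0 MPa = 8.750e+08 Pa.
In SI base units: W = 67.95 N, H = 8.750e+08 Pa, K = 3.331e-03.
Volumetric rate dV/dL = K·W/H (no L dependence): 3.331e-03 · 67.95 / 8.750e+08 = 2.587e-10 m³/m.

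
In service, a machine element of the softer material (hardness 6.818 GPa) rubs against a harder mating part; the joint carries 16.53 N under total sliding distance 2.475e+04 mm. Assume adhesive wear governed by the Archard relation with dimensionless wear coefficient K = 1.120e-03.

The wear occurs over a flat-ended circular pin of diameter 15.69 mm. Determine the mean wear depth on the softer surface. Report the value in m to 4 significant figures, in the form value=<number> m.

value=3.476e-07 m

Displayed values are rounded, and all working math maintains exact precision — one last rounding, at four significant digits.
Distance L = 2.475e+04 mm = 24.75 m.
Hardness H = 6.818 GPa = 6.818e+09 Pa.
Pin diameter d = 15.69 mm = 0.01569 m. Contact area A = π·d²/4 = π·(0.01569 m)²/4 = 1.933e-04 m².
Collected in SI base units: W = 16.53 N, H = 6.818e+09 Pa, K = 1.120e-03.
Archard relation: V = K·W·L/H = 1.120e-03 · 16.53 · 24.75 / 6.818e+09 = 6.721e-11 m³.
Average depth h = V/A = 6.721e-11 / 1.933e-04 = 3.476e-07 m.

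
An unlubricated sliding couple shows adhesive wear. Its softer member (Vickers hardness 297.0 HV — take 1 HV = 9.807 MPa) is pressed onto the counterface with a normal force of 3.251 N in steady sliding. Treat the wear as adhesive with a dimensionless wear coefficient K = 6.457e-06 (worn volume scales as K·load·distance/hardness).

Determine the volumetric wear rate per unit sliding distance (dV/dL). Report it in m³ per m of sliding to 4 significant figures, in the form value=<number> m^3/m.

The intermediates are displayed rounded, and the computation holds full precision, and one final rounding, at 4 significant figures.
Hardness H = 297.0 HV × 9.807 MPa/HV = 2913 MPa = 2.913e+09 Pa.
As SI base values: W = 3.251 N, H = 2.913e+09 Pa, K = 6.457e-06.
Rate of wear dV/dL = K·W/H (no L dependence): 6.457e-06 · 3.251 / 2.913e+09 = 7.207e-15 m³/m.

value=7.207e-15 m^3/m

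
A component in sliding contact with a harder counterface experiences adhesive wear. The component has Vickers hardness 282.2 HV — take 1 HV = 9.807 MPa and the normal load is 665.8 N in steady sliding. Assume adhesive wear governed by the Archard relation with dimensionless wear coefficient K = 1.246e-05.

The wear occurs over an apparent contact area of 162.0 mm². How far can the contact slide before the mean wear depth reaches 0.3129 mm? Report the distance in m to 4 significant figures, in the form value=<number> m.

The computation holds exact precision — the intermediates appear rounded. Rounded just once: 4 significant figures.
Hardness H = 282.2 HV × 9.807 MPa/HV = 2768 MPa = 2.768e+09 Pa.
Contact area A = 162.0 mm² = 1.620e-04 m².
Depth limit h_lim = 0.3129 mm = 3.129e-04 m.
Expressed in SI base units: W = 665.8 N, H = 2.768e+09 Pa, K = 1.246e-05.
Volume at the limit: V_lim = h_lim·A = 3.129e-04 · 1.620e-04 = 5.069e-08 m³.
Life L = V_lim·H/(K·W) = 5.069e-08 · 2.768e+09 / (1.246e-05 · 665.8) = 1.691e+04 m.

value=1.691e+04 m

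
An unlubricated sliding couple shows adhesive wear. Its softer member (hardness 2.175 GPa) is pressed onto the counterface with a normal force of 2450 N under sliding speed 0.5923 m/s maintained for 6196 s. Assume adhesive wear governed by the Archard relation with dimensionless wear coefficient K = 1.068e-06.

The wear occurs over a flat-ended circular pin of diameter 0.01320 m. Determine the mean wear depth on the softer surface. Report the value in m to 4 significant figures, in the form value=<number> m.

Quoted intermediates are rounded. All working math keeps full float precision; one last rounding: 4 significant digits.
Convert: Path length L = v·t = 0.5923 m/s × 6196 s = 3670 m.
Convert: Hardness H = 2.175 GPa = 2.175e+09 Pa.
Convert: Contact area A = π·d²/4 = π·(0.01320 m)²/4 = 1.368e-04 m².
Collected in SI base units: W = 2450 N, H = 2.175e+09 Pa, K = 1.068e-06.
Apply Archard: V = K·W·L/H = 1.068e-06 · 2450 · 3670 / 2.175e+09 = 4.415e-09 m³.
Average depth h = V/A = 4.415e-09 / 1.368e-04 = 3.226e-05 m.

value=3.226e-05 m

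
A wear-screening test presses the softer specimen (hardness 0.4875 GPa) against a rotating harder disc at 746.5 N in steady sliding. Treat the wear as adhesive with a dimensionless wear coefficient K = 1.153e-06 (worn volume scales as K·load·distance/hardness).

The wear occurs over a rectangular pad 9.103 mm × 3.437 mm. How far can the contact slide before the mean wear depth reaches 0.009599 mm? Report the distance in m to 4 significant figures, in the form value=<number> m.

The algebra runs at exact precision; the intermediates are printed rounded — a single final rounding: 4 significant digits.
Hardness H = 0.4875 GPa = 4.875e+08 Pa.
Pad sides 9.103 mm × 3.437 mm = 0.009103 m × 0.003437 m. Contact area A = 0.009103 m × 0.003437 m = 3.129e-05 m².
Depth limit h_lim = 0.009599 mm = 9.599e-06 m.
As SI base values: W = 746.5 N, H = 4.875e+08 Pa, K = 1.153e-06.
Volume at the limit: V_lim = h_lim·A = 9.599e-06 · 3.129e-05 = 3.003e-10 m³.
Thus life L = V_lim·H/(K·W) = 3.003e-10 · 4.875e+08 / (1.153e-06 · 746.5) = 170.1 m.

value=170.1 m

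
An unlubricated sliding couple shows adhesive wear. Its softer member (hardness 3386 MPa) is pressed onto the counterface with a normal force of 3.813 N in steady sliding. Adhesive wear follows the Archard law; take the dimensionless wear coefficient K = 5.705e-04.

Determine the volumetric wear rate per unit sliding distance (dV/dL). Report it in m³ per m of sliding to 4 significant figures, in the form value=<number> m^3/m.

value=6.424e-13 m^3/m

Each operation maintains full float precision — intermediates are shown rounded. Rounded just once, at 4 significant digits.
Convert: Hardness H = 3386 MPa = 3.386e+09 Pa.
In SI base units: W = 3.813 N, H = 3.386e+09 Pa, K = 5.705e-04.
Sliding wear rate dV/dL = K·W/H — distance-free: 5.705e-04 · 3.813 / 3.386e+09 = 6.424e-13 m³/m.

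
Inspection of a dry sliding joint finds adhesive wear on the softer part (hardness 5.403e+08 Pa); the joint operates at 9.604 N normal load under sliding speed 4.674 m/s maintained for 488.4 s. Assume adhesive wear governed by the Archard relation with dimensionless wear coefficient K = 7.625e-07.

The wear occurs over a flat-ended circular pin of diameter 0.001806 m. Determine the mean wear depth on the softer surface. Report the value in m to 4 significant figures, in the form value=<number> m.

value=1.208e-05 m

Each operation runs at full float precision, and the intermediates are shown rounded — a lone final rounding, at 4 significant digits.
Convert: Path length L = v·t = 4.674 m/s × 488.4 s = 2283 m.
Convert: Contact area A = π·d²/4 = π·(0.001806 m)²/4 = 2.562e-06 m².
Expressed in SI base units: W = 9.604 N, H = 5.403e+08 Pa, K = 7.625e-07.
Worn volume V = K·W·L/H = 7.625e-07 · 9.604 · 2283 / 5.403e+08 = 3.094e-11 m³.
Mean wear depth h = V/A = 3.094e-11 / 2.562e-06 = 1.208e-05 m.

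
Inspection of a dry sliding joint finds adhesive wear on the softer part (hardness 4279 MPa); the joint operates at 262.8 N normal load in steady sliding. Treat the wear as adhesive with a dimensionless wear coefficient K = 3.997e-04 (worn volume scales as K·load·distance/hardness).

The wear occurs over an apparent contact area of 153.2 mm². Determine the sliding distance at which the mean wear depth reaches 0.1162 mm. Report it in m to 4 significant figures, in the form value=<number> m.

value=725.2 m

The algebra holds full float precision — displayed values are rounded. Rounded once at the end to 4 significant digits.
Convert: Hardness H = 4279 MPa = 4.279e+09 Pa.
Convert: Contact area A = 153.2 mm² = 1.532e-04 m².
Convert: Depth limit h_lim = 0.1162 mm = 1.162e-04 m.
Expressed in SI base units: W = 262.8 N, H = 4.279e+09 Pa, K = 3.997e-04.
Allowed volume V_lim = h_lim·A = 1.162e-04 · 1.532e-04 = 1.780e-08 m³.
Inverting, life L = V_lim·H/(K·W) = 1.780e-08 · 4.279e+09 / (3.997e-04 · 262.8) = 725.2 m.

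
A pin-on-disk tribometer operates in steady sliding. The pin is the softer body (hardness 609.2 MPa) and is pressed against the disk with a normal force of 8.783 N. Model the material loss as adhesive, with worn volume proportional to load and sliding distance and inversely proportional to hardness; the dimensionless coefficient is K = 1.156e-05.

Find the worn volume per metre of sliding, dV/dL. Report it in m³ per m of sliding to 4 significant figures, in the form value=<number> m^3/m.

value=1.667e-13 m^3/m

The algebra runs at full float precision. Intermediates are shown rounded. Rounded just once, at four significant digits.
Convert: Hardness H = 609.2 MPa = 6.092e+08 Pa.
Working in SI base units: W = 8.783 N, H = 6.092e+08 Pa, K = 1.156e-05.
Sliding wear rate dV/dL = K·W/H, so: 1.156e-05 · 8.783 / 6.092e+08 = 1.667e-13 m³/m.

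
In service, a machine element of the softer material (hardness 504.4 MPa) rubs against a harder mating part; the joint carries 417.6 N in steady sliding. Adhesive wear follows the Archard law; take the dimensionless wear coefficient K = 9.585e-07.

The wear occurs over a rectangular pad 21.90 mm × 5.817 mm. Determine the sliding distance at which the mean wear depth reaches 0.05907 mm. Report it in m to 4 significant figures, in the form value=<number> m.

value=9483 m

Printed values are rounded, and the computation runs at full float precision. Rounded once at the end, at four significant figures.
Convert: Hardness H = 504.4 MPa = 5.044e+08 Pa.
Convert: Pad sides 21.90 mm × 5.817 mm = 0.02190 m × 0.005817 m. Contact area A = 0.02190 m × 0.005817 m = 1.274e-04 m².
Convert: Depth limit h_lim = 0.05907 mm = 5.907e-05 m.
Working in SI base units: W = 417.6 N, H = 5.044e+08 Pa, K = 9.585e-07.
Wearable volume V_lim = h_lim·A = 5.907e-05 · 1.274e-04 = 7.525e-09 m³.
Inverting, life L = V_lim·H/(K·W) = 7.525e-09 · 5.044e+08 / (9.585e-07 · 417.6) = 9483 m.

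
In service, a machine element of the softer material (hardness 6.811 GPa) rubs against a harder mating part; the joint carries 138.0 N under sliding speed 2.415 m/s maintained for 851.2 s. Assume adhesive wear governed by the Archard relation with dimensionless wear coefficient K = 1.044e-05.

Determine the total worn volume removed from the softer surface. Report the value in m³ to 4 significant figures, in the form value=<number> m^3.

value=4.348e-10 m^3

The algebra keeps full precision, and intermediate values are displayed rounded; rounded just once to four significant figures.
Convert: Path length L = v·t = 2.415 m/s × 851.2 s = 2056 m.
Convert: Hardness H = 6.811 GPa = 6.811e+09 Pa.
Working in SI base units: W = 138.0 N, H = 6.811e+09 Pa, K = 1.044e-05.
By Archard's law, V = K·W·L/H = 1.044e-05 · 138.0 · 2056 / 6.811e+09 = 4.348e-10 m³.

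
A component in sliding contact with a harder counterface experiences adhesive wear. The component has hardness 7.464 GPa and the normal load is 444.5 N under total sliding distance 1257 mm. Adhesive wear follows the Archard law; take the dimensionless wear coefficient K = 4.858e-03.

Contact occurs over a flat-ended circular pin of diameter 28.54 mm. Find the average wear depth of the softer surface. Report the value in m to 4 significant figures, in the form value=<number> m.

Each operation carries exact precision, and intermediate values are displayed rounded, and a single final rounding to 4 significant digits.
Convert: The distance L = 1257 mm = 1.257 m.
Convert: Hardness H = 7.464 GPa = 7.464e+09 Pa.
Convert: Pin diameter d = 28.54 mm = 0.02854 m. Contact area A = π·d²/4 = π·(0.02854 m)²/4 = 6.397e-04 m².
In SI base units, W = 444.5 N, H = 7.464e+09 Pa, K = 4.858e-03.
Apply Archard: V = K·W·L/H = 4.858e-03 · 444.5 · 1.257 / 7.464e+09 = 3.637e-10 m³.
Mean wear depth h = V/A = 3.637e-10 / 6.397e-04 = 5.685e-07 m.

value=5.685e-07 m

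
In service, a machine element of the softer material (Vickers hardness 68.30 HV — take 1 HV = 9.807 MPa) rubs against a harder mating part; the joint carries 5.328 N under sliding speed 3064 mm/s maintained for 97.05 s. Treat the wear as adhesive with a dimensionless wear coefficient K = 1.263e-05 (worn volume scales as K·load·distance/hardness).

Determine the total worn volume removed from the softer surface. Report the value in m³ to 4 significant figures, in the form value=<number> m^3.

value=2.987e-11 m^3

Intermediates are displayed rounded. The computation maintains full float precision — a single final rounding: 4 significant figures.
Convert: Sliding speed v = 3064 mm/s = 3.064 m/s. Path length L = v·t = 3.064 m/s × 97.05 s = 297.4 m.
Convert: Hardness H = 68.30 HV × 9.807 MPa/HV = 669.8 MPa = 6.698e+08 Pa.
As SI base values: W = 5.328 N, H = 6.698e+08 Pa, K = 1.263e-05.
Archard relation: V = K·W·L/H = 1.263e-05 · 5.328 · 297.4 / 6.698e+08 = 2.987e-11 m³.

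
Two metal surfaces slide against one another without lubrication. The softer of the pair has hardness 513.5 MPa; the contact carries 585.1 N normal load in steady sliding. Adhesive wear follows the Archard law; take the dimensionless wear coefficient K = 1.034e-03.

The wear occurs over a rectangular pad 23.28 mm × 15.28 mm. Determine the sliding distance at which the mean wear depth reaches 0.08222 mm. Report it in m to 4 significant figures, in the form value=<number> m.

The intermediates are printed rounded; the computation maintains exact precision; one final rounding to four significant digits.
Hardness H = 513.5 MPa = 5.135e+08 Pa.
Pad sides 23.28 mm × 15.28 mm = 0.02328 m × 0.01528 m. Contact area A = 0.02328 m × 0.01528 m = 3.557e-04 m².
Depth limit h_lim = 0.08222 mm = 8.222e-05 m.
Restated in SI base units: W = 585.1 N, H = 5.135e+08 Pa, K = 1.034e-03.
Permissible volume V_lim = h_lim·A = 8.222e-05 · 3.557e-04 = 2.925e-08 m³.
Sliding life L = V_lim·H/(K·W) = 2.925e-08 · 5.135e+08 / (1.034e-03 · 585.1) = 24.82 m.

value=24.82 m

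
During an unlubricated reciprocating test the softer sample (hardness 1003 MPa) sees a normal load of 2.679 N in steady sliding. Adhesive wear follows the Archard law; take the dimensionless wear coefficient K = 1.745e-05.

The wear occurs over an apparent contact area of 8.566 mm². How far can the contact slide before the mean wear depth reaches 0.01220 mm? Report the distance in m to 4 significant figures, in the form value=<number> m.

The computation runs at full float precision; intermediates are printed rounded; one last rounding to four significant digits.
Convert: Hardness H = 1003 MPa = 1.003e+09 Pa.
Convert: Contact area A = 8.566 mm² = 8.566e-06 m².
Convert: Depth limit h_lim = 0.01220 mm = 1.220e-05 m.
Working in SI base units: W = 2.679 N, H = 1.003e+09 Pa, K = 1.745e-05.
Permissible volume V_lim = h_lim·A = 1.220e-05 · 8.566e-06 = 1.045e-10 m³.
Life L = V_lim·H/(K·W) = 1.045e-10 · 1.003e+09 / (1.745e-05 · 2.679) = 2242 m.

value=2242 m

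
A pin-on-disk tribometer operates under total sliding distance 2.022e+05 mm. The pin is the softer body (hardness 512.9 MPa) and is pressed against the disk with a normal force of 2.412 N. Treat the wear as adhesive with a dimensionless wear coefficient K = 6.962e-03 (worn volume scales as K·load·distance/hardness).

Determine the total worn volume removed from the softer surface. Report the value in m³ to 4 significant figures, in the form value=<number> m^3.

The computation carries full precision. Intermediates are printed rounded. Rounded once at the end to four significant figures.
Convert: Distance covered L = 2.022e+05 mm = 202.2 m.
Convert: Hardness H = 512.9 MPa = 5.129e+08 Pa.
Restated in SI base units: W = 2.412 N, H = 5.129e+08 Pa, K = 6.962e-03.
The Archard volume V = K·W·L/H = 6.962e-03 · 2.412 · 202.2 / 5.129e+08 = 6.620e-09 m³.

value=6.620e-09 m^3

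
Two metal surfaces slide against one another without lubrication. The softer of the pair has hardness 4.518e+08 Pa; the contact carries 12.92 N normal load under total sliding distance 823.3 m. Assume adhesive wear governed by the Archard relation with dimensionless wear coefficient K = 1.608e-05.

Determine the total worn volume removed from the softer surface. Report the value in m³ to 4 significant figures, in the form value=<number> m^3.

Intermediate values appear rounded — each operation holds full float precision — rounded just once: four significant figures.
Restated in SI base units: W = 12.92 N, H = 4.518e+08 Pa, K = 1.608e-05.
By Archard's law, V = K·W·L/H = 1.608e-05 · 12.92 · 823.3 / 4.518e+08 = 3.786e-10 m³.

value=3.786e-10 m^3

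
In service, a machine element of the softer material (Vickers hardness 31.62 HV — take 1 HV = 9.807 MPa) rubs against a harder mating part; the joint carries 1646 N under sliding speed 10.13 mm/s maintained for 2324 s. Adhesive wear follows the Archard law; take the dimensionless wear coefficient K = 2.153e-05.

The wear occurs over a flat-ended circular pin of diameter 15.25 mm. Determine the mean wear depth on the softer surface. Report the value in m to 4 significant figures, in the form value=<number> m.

The intermediates are displayed rounded; each operation runs at full float precision — one last rounding to 4 significant digits.
Convert: Sliding speed v = 10.13 mm/s = 0.01013 m/s. Distance covered L = v·t = 0.01013 m/s × 2324 s = 23.54 m.
Convert: Hardness H = 31.62 HV × 9.807 MPa/HV = 310.1 MPa = 3.101e+08 Pa.
Convert: Pin diameter d = 15.25 mm = 0.01525 m. Contact area A = π·d²/4 = π·(0.01525 m)²/4 = 1.827e-04 m².
As SI base values: W = 1646 N, H = 3.101e+08 Pa, K = 2.153e-05.
Apply Archard: V = K·W·L/H = 2.153e-05 · 1646 · 23.54 / 3.101e+08 = 2.690e-09 m³.
Mean wear depth h = V/A = 2.690e-09 / 1.827e-04 = 1.473e-05 m.

value=1.473e-05 m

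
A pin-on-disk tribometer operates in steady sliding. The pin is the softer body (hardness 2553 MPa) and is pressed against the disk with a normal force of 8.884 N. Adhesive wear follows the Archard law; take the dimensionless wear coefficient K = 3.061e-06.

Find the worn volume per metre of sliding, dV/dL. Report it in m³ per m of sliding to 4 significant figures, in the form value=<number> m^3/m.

value=1.065e-14 m^3/m

All working math runs at exact precision — intermediate values are printed rounded, and rounded once at the end: four significant digits.
Convert: Hardness H = 2553 MPa = 2.553e+09 Pa.
As SI base values: W = 8.884 N, H = 2.553e+09 Pa, K = 3.061e-06.
Sliding wear rate dV/dL = K·W/H (no L dependence): 3.061e-06 · 8.884 / 2.553e+09 = 1.065e-14 m³/m.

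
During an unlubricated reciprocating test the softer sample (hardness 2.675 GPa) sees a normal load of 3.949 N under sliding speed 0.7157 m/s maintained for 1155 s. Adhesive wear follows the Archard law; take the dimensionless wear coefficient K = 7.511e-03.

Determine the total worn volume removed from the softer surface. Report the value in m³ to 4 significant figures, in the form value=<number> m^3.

Shown intermediates are rounded, and every step holds full float precision; rounded just once: four significant digits.
Convert: Sliding distance L = v·t = 0.7157 m/s × 1155 s = 826.6 m.
Convert: Hardness H = 2.675 GPa = 2.675e+09 Pa.
SI base units throughout: W = 3.949 N, H = 2.675e+09 Pa, K = 7.511e-03.
Volume removed: V = K·W·L/H = 7.511e-03 · 3.949 · 826.6 / 2.675e+09 = 9.166e-09 m³.

value=9.166e-09 m^3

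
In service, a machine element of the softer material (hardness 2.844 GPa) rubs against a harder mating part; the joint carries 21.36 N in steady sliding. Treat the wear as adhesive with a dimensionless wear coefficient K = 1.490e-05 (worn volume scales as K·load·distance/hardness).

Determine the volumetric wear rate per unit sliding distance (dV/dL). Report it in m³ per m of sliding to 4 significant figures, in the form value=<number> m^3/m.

Intermediate values are shown rounded — all working math runs at full precision — a lone final rounding, at 4 significant figures.
Convert: Hardness H = 2.844 GPa = 2.844e+09 Pa.
Collected in SI base units: W = 21.36 N, H = 2.844e+09 Pa, K = 1.490e-05.
Sliding wear rate dV/dL = K·W/H — distance-free: 1.490e-05 · 21.36 / 2.844e+09 = 1.119e-13 m³/m.

value=1.119e-13 m^3/m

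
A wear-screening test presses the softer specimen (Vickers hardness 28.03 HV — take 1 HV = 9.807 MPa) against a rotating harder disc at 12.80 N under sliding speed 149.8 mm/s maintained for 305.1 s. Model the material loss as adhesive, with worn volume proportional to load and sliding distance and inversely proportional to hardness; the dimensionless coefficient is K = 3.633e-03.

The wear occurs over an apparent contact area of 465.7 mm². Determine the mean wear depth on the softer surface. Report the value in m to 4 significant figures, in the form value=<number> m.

All arithmetic holds full float precision; displayed values are rounded, and rounded once at the end: four significant figures.
Convert: Sliding speed v = 149.8 mm/s = 0.1498 m/s. Distance L = v·t = 0.1498 m/s × 305.1 s = 45.70 m.
Convert: Hardness H = 28.03 HV × 9.807 MPa/HV = 274.9 MPa = 2.749e+08 Pa.
Convert: Contact area A = 465.7 mm² = 4.657e-04 m².
In SI base units, W = 12.80 N, H = 2.749e+08 Pa, K = 3.633e-03.
Archard volume V = K·W·L/H = 3.633e-03 · 12.80 · 45.70 / 2.749e+08 = 7.732e-09 m³.
Wear depth h = V/A = 7.732e-09 / 4.657e-04 = 1.660e-05 m.

value=1.660e-05 m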